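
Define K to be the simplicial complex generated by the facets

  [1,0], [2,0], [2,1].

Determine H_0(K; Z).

Take the total order 0 < 1 < 2 on the vertex set. Then K (dimension 1) consists of the simplices:

  0-simplices (3): [0], [1], [2]
  1-simplices (3): [0,1], [0,2], [1,2]

Hence C_0 ≅ Z^3, C_1 ≅ Z^3.

Boundary ∂_1: C_1 → C_0 sends each edge [p,q] (with p < q) to q − p.
As a 3×3 matrix over Z this has rank 2, with invariant factors (1,1).

Reading off H_k = ker ∂_k / im ∂_{k+1}:

  H_0: rank C_0 − rank ∂_1 = 3 − 2 = 1, and the invariant factors of ∂_1 are all 1, so H_0 ≅ Z.

(K is a triangulation of the circle S^1.)

H_0 = Z.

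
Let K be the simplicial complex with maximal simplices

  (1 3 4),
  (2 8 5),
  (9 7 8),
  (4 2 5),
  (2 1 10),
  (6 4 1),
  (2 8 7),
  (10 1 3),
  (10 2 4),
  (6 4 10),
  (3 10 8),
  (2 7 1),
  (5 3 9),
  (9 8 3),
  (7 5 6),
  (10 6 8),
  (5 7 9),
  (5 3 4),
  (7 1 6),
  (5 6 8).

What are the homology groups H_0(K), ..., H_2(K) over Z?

H_0 = Z,  H_1 = Z ⊕ Z/2Z,  H_2 = 0.

Order the vertices as 1 < 2 < 3 < 4 < 5 < 6 < 7 < 8 < 9 < 10. Listing each simplex with vertices in this order, K has dimension 2 with simplices:

  0-simplices (10): [1], [2], [3], [4], [5], [6], [7], [8], [9], [10]
  1-simplices (30): (30 of them)
  2-simplices (20): (20 of them)

giving chain groups C_0 ≅ Z^10, C_1 ≅ Z^30, C_2 ≅ Z^20.

Boundary ∂_1: C_1 → C_0 maps an edge to its endpoints' difference, ∂[p,q] = q − p.
The 10×30 boundary matrix has rank 9 and Smith normal form diag(1,1,1,1,1,1,1,1,1).

The boundary map ∂_2: C_2 → C_1 maps a triangle to the signed sum of its edges. For instance
  ∂[1,4,6] = [4,6] − [1,6] + [1,4],
  ∂[2,4,5] = [4,5] − [2,5] + [2,4].
As a 30×20 matrix over Z this has rank 20, with invariant factors (1,1,1,1,1,1,1,1,1,1,1,1,1,1,1,1,1,1,1,2).

Now H_k = ker ∂_k / im ∂_{k+1}, so:

  H_0: rank C_0 − rank ∂_1 = 10 − 9 = 1, and the invariant factors of ∂_1 are all 1, so H_0 = Z.
  H_1: rank ker ∂_1 − rank ∂_2 = (30 − 9) − 20 = 1, and ∂_2 has invariant factor 2 > 1, so H_1 = Z ⊕ Z/2Z.
  H_2: rank ker ∂_2 − rank ∂_3 = (20 − 20) − 0 = 0, and there is no ∂_3, so H_2 = 0.

As a check, the Euler characteristic is 10 − 30 + 20 = 0, which agrees with 1 − 1 + 0 = 0.
(K is a triangulation of the Klein bottle.)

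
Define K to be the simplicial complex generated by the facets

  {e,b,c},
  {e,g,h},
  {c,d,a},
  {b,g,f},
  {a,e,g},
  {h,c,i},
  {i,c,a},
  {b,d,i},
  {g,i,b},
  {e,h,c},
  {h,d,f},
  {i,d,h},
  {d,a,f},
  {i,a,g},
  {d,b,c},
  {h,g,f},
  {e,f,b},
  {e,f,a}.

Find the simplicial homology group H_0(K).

Fix the vertex order a < b < c < d < e < f < g < h < i and write every simplex with vertices in increasing order. Then dim K = 2 and the simplices of K are:

  0-simplices (9): a, b, c, d, e, f, g, h, i
  1-simplices (27): ac, ad, ae, af, ag, ai, bc, bd, be, bf, bg, bi, cd, ce, ch, ci, df, dh, di, ef, eg, eh, fg, fh, gh, gi, hi
  2-simplices (18): acd, aci, adf, aef, aeg, agi, bcd, bce, bdi, bef, bfg, bgi, ceh, chi, dfh, dhi, egh, fgh

Hence C_0 ≅ Z^9, C_1 ≅ Z^27, C_2 ≅ Z^18.

Boundary ∂_1: C_1 → C_0 maps an edge to its endpoints' difference, ∂[p,q] = q − p. For instance
  ∂fg = g − f.
The resulting 9×27 matrix has rank 8, and its Smith normal form has invariant factors (1,1,1,1,1,1,1,1).

∂_2: C_2 → C_1 maps a triangle to the signed sum of its edges. For instance
  ∂egh = gh − eh + eg,
  ∂fgh = gh − fh + fg.
As a 27×18 matrix over Z this has rank 18, with invariant factors (1,1,1,1,1,1,1,1,1,1,1,1,1,1,1,1,1,2).

From H_k ≅ ker(∂_k) / im(∂_{k+1}) we obtain:

  H_0: rank C_0 − rank ∂_1 = 9 − 8 = 1, and the invariant factors of ∂_1 are all 1, so H_0 = Z.

H_0 = Z.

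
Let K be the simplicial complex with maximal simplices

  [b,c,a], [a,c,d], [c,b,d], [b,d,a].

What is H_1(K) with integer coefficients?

We work with the vertex ordering a < b < c < d. The simplices of K, each written with vertices in increasing order, are:

  0-simplices (4): a, b, c, d
  1-simplices (6): ab, ac, ad, bc, bd, cd
  2-simplices (4): abc, abd, acd, bcd

Hence C_0 ≅ Z^4, C_1 ≅ Z^6, C_2 ≅ Z^4.

∂_1: C_1 → C_0 maps an edge to its endpoints' difference, ∂[p,q] = q − p. For instance
  ∂bd = d − b.
The 4×6 boundary matrix has rank 3 and Smith normal form diag(1,1,1).

Boundary ∂_2: C_2 → C_1 sends each 2-simplex [p,q,r] to [q,r] − [p,r] + [p,q]. For instance
  ∂bcd = cd − bd + bc,
  ∂abd = bd − ad + ab.
This gives a 6×4 integer matrix of rank 3; reducing to Smith normal form yields diagonal entries (1,1,1).

Reading off H_k = ker ∂_k / im ∂_{k+1}:

  H_1: rank ker ∂_1 − rank ∂_2 = (6 − 3) − 3 = 0, and the invariant factors of ∂_2 are all 1, so H_1 ≅ 0.

H_1 = 0.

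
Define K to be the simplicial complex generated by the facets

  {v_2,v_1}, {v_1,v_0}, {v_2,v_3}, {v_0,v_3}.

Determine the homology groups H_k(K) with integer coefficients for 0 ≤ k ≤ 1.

Fix the vertex order v_0 < v_1 < v_2 < v_3 and write every simplex with vertices in increasing order. Then dim K = 1 and the simplices of K are:

  0-simplices (4): [v_0], [v_1], [v_2], [v_3]
  1-simplices (4): [v_0,v_1], [v_0,v_3], [v_1,v_2], [v_2,v_3]

giving chain groups C_0 ≅ Z^4, C_1 ≅ Z^4.

∂_1: C_1 → C_0 is given by ∂[p,q] = [q] − [p]. For instance
  ∂[v_2,v_3] = [v_3] − [v_2].
This gives a 4×4 integer matrix of rank 3; reducing to Smith normal form yields diagonal entries (1,1,1).

Now H_k = ker ∂_k / im ∂_{k+1}, so:

  H_0: rank C_0 − rank ∂_1 = 4 − 3 = 1, and the invariant factors of ∂_1 are all 1, so H_0 ≅ Z.
  H_1: rank ker ∂_1 − rank ∂_2 = (4 − 3) − 0 = 1, and there is no ∂_2, so H_1 ≅ Z.

As a check, the Euler characteristic is 4 − 4 = 0, which agrees with 1 − 1 = 0.
(K is a triangulation of the circle S^1.)

H_0 = Z,  H_1 = Z.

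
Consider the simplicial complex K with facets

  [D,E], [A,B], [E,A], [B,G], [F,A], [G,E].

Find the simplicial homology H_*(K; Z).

H_0 = Z,  H_1 = Z.

K has 6 vertices, 6 edges.
rank ∂_0 = 0, rank ∂_1 = 5 ⇒ b_0 = 6 − 0 − 5 = 1; all invariant factors of ∂_1 are 1 so no torsion. So H_0 ≅ Z.
rank ∂_1 = 5, rank ∂_2 = 0 ⇒ b_1 = 6 − 5 − 0 = 1. So H_1 ≅ Z.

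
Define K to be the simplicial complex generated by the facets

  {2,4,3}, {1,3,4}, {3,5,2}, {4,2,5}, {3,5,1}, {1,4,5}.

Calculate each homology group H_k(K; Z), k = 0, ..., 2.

Fix the vertex order 1 < 2 < 3 < 4 < 5 and write every simplex with vertices in increasing order. Then dim K = 2 and the simplices of K are:

  0-simplices (5): [1], [2], [3], [4], [5]
  1-simplices (9): [1,3], [1,4], [1,5], [2,3], [2,4], [2,5], [3,4], [3,5], [4,5]
  2-simplices (6): [1,3,4], [1,3,5], [1,4,5], [2,3,4], [2,3,5], [2,4,5]

giving chain groups C_0 ≅ Z^5, C_1 ≅ Z^9, C_2 ≅ Z^6.

Boundary ∂_1: C_1 → C_0 sends each edge [p,q] (with p < q) to q − p. For instance
  ∂[2,5] = [5] − [2].
The resulting 5×9 matrix has rank 4, and its Smith normal form has invariant factors (1,1,1,1).

Boundary ∂_2: C_2 → C_1 maps a triangle to the signed sum of its edges. For instance
  ∂[1,3,4] = [3,4] − [1,4] + [1,3],
  ∂[2,3,5] = [3,5] − [2,5] + [2,3].
The 9×6 boundary matrix has rank 5 and Smith normal form diag(1,1,1,1,1).

Reading off H_k = ker ∂_k / im ∂_{k+1}:

  H_0: rank C_0 − rank ∂_1 = 5 − 4 = 1, and the invariant factors of ∂_1 are all 1, so H_0 ≅ Z.
  H_1: rank ker ∂_1 − rank ∂_2 = (9 − 4) − 5 = 0, and the invariant factors of ∂_2 are all 1, so H_1 ≅ 0.
  H_2: rank ker ∂_2 − rank ∂_3 = (6 − 5) − 0 = 1, and there is no ∂_3, so H_2 ≅ Z.

(K is a triangulation of the 2-sphere S^2.)

H_0 ≅ Z,  H_1 = 0,  H_2 ≅ Z.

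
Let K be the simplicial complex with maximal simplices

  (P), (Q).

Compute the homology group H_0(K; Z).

Take the total order P < Q on the vertex set. Then K (dimension 0) consists of the simplices:

  0-simplices (2): P, Q

Hence C_0 ≅ Z^2.

Computing H_k = (kernel of ∂_k) / (image of ∂_{k+1}):

  H_0: rank C_0 − rank ∂_1 = 2 − 0 = 2, and there is no ∂_1, so H_0 = Z^2.

(K is a triangulation of a set of 2 points.)

H_0 = Z^2.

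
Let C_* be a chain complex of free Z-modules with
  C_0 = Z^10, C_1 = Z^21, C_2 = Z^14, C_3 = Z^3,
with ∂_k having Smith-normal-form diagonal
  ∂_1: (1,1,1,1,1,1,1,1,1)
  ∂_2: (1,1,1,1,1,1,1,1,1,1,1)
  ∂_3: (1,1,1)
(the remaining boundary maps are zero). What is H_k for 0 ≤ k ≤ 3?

H_0: b_0 = 10 − 0 − 9 = 1; torsion from ∂_1 factors > 1: none. So H_0 ≅ Z.
H_1: b_1 = 21 − 9 − 11 = 1; torsion from ∂_2 factors > 1: none. So H_1 ≅ Z.
H_2: b_2 = 14 − 11 − 3 = 0; torsion from ∂_3 factors > 1: none. So H_2 ≅ 0.
H_3: b_3 = 3 − 3 − 0 = 0; torsion from ∂_4 factors > 1: none. So H_3 ≅ 0.

H_0 ≅ Z,  H_1 ≅ Z,  H_2 = 0,  H_3 = 0.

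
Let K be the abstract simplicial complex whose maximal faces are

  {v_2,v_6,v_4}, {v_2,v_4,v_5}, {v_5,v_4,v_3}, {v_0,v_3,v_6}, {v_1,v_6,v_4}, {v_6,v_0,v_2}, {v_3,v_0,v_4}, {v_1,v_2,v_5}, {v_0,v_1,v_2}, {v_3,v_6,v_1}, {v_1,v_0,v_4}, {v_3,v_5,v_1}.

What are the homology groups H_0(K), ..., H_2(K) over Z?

H_0 = Z,  H_1 = Z/2,  H_2 = 0.

Fix the vertex order v_0 < v_1 < v_2 < v_3 < v_4 < v_5 < v_6 and write every simplex with vertices in increasing order. Then dim K = 2 and the simplices of K are:

  0-simplices (7): [v_0], [v_1], [v_2], [v_3], [v_4], [v_5], [v_6]
  1-simplices (18): (18 of them)
  2-simplices (12): (12 of them)

so the chain groups are C_0 ≅ Z^7, C_1 ≅ Z^18, C_2 ≅ Z^12.

Boundary ∂_1: C_1 → C_0 sends each edge [p,q] (with p < q) to q − p.
The resulting 7×18 matrix has rank 6, and its Smith normal form has invariant factors (1,1,1,1,1,1).

∂_2: C_2 → C_1 acts by ∂[p,q,r] = [q,r] − [p,r] + [p,q]. For instance
  ∂[v_1,v_4,v_6] = [v_4,v_6] − [v_1,v_6] + [v_1,v_4],
  ∂[v_1,v_2,v_5] = [v_2,v_5] − [v_1,v_5] + [v_1,v_2].
The 18×12 boundary matrix has rank 12 and Smith normal form diag(1,1,1,1,1,1,1,1,1,1,1,2).

Reading off H_k = ker ∂_k / im ∂_{k+1}:

  H_0: rank C_0 − rank ∂_1 = 7 − 6 = 1, and the invariant factors of ∂_1 are all 1, so H_0 ≅ Z.
  H_1: rank ker ∂_1 − rank ∂_2 = (18 − 6) − 12 = 0, and ∂_2 has invariant factor 2 > 1, so H_1 ≅ Z/2.
  H_2: rank ker ∂_2 − rank ∂_3 = (12 − 12) − 0 = 0, and there is no ∂_3, so H_2 ≅ 0.

(K is a triangulation of the real projective plane RP^2.)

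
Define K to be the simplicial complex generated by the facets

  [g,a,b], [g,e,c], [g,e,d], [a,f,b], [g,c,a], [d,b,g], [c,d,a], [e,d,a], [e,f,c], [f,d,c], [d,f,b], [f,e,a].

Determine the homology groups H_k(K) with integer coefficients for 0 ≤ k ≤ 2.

Take the total order a < b < c < d < e < f < g on the vertex set. Then K (dimension 2) consists of the simplices:

  0-simplices (7): a, b, c, d, e, f, g
  1-simplices (18): ab, ac, ad, ae, af, ag, bd, bf, bg, cd, ce, cf, cg, de, df, dg, ef, eg
  2-simplices (12): abf, abg, acd, acg, ade, aef, bdf, bdg, cdf, cef, ceg, deg

Hence C_0 ≅ Z^7, C_1 ≅ Z^18, C_2 ≅ Z^12.

The boundary map ∂_1: C_1 → C_0 sends each edge [p,q] (with p < q) to q − p. For instance
  ∂dg = g − d.
This gives a 7×18 integer matrix of rank 6; reducing to Smith normal form yields diagonal entries (1,1,1,1,1,1).

Boundary ∂_2: C_2 → C_1 maps a triangle to the signed sum of its edges. For instance
  ∂bdf = df − bf + bd,
  ∂cdf = df − cf + cd.
As a 18×12 matrix over Z this has rank 12, with invariant factors (1,1,1,1,1,1,1,1,1,1,1,2).

Computing H_k = (kernel of ∂_k) / (image of ∂_{k+1}):

  H_0: rank C_0 − rank ∂_1 = 7 − 6 = 1, and the invariant factors of ∂_1 are all 1, so H_0 ≅ Z.
  H_1: rank ker ∂_1 − rank ∂_2 = (18 − 6) − 12 = 0, and ∂_2 has invariant factor 2 > 1, so H_1 ≅ Z/2Z.
  H_2: rank ker ∂_2 − rank ∂_3 = (12 − 12) − 0 = 0, and there is no ∂_3, so H_2 ≅ 0.

As a check, the Euler characteristic is 7 − 18 + 12 = 1, which agrees with 1 − 0 + 0 = 1.

H_0 = Z,  H_1 = Z/2Z,  H_2 = 0.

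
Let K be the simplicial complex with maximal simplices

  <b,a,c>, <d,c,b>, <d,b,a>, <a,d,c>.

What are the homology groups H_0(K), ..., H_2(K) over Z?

H_0 = Z,  H_1 = 0,  H_2 = Z.

Fix the vertex order a < b < c < d and write every simplex with vertices in increasing order. Then dim K = 2 and the simplices of K are:

  0-simplices (4): a, b, c, d
  1-simplices (6): ab, ac, ad, bc, bd, cd
  2-simplices (4): abc, abd, acd, bcd

giving chain groups C_0 ≅ Z^4, C_1 ≅ Z^6, C_2 ≅ Z^4.

Boundary ∂_1: C_1 → C_0 sends each edge [p,q] (with p < q) to q − p.
The 4×6 boundary matrix has rank 3 and Smith normal form diag(1,1,1).

∂_2: C_2 → C_1 maps a triangle to the signed sum of its edges. For instance
  ∂abd = bd − ad + ab,
  ∂abc = bc − ac + ab.
As a 6×4 matrix over Z this has rank 3, with invariant factors (1,1,1).

Reading off H_k = ker ∂_k / im ∂_{k+1}:

  H_0: rank C_0 − rank ∂_1 = 4 − 3 = 1, and the invariant factors of ∂_1 are all 1, so H_0 = Z.
  H_1: rank ker ∂_1 − rank ∂_2 = (6 − 3) − 3 = 0, and the invariant factors of ∂_2 are all 1, so H_1 = 0.
  H_2: rank ker ∂_2 − rank ∂_3 = (4 − 3) − 0 = 1, and there is no ∂_3, so H_2 = Z.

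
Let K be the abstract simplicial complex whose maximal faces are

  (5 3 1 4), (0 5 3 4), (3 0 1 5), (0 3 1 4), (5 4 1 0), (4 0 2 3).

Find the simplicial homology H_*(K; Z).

We work with the vertex ordering 0 < 1 < 2 < 3 < 4 < 5. The simplices of K, each written with vertices in increasing order, are:

  0-simplices (6): [0], [1], [2], [3], [4], [5]
  1-simplices (13): [0,1], [0,2], [0,3], [0,4], [0,5], [1,3], [1,4], [1,5], [2,3], [2,4], [3,4], [3,5], [4,5]
  2-simplices (13): [0,1,3], [0,1,4], [0,1,5], [0,2,3], [0,2,4], [0,3,4], [0,3,5], [0,4,5], [1,3,4], [1,3,5], [1,4,5], [2,3,4], [3,4,5]
  3-simplices (6): [0,1,3,4], [0,1,3,5], [0,1,4,5], [0,2,3,4], [0,3,4,5], [1,3,4,5]

Hence C_0 ≅ Z^6, C_1 ≅ Z^13, C_2 ≅ Z^13, C_3 ≅ Z^6.

The boundary map ∂_1: C_1 → C_0 is given by ∂[p,q] = [q] − [p]. For instance
  ∂[4,5] = [5] − [4].
The resulting 6×13 matrix has rank 5, and its Smith normal form has invariant factors (1,1,1,1,1).

∂_2: C_2 → C_1 maps a triangle to the signed sum of its edges. For instance
  ∂[0,2,3] = [2,3] − [0,3] + [0,2],
  ∂[0,3,4] = [3,4] − [0,4] + [0,3].
This gives a 13×13 integer matrix of rank 8; reducing to Smith normal form yields diagonal entries (1,1,1,1,1,1,1,1).

The boundary map ∂_3: C_3 → C_2 sends each 3-simplex σ to the alternating sum Σ_i (−1)^i (σ with its i-th vertex removed). For instance
  ∂[0,2,3,4] = [2,3,4] − [0,3,4] + [0,2,4] − [0,2,3],
  ∂[0,1,3,4] = [1,3,4] − [0,3,4] + [0,1,4] − [0,1,3].
The 13×6 boundary matrix has rank 5 and Smith normal form diag(1,1,1,1,1).

Reading off H_k = ker ∂_k / im ∂_{k+1}:

  H_0: rank C_0 − rank ∂_1 = 6 − 5 = 1, and the invariant factors of ∂_1 are all 1, so H_0 = Z.
  H_1: rank ker ∂_1 − rank ∂_2 = (13 − 5) − 8 = 0, and the invariant factors of ∂_2 are all 1, so H_1 = 0.
  H_2: rank ker ∂_2 − rank ∂_3 = (13 − 8) − 5 = 0, and the invariant factors of ∂_3 are all 1, so H_2 = 0.
  H_3: rank ker ∂_3 − rank ∂_4 = (6 − 5) − 0 = 1, and there is no ∂_4, so H_3 = Z.

As a check, the Euler characteristic is 6 − 13 + 13 − 6 = 0, which agrees with 1 − 0 + 0 − 1 = 0.

H_0 = Z,  H_1 = 0,  H_2 = 0,  H_3 = Z.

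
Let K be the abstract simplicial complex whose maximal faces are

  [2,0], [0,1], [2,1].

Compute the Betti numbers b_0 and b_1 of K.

b_0 = 1, b_1 = 1.

Order the vertices as 0 < 1 < 2. Listing each simplex with vertices in this order, K has dimension 1 with simplices:

  0-simplices (3): [0], [1], [2]
  1-simplices (3): [0,1], [0,2], [1,2]

giving chain groups C_0 ≅ Z^3, C_1 ≅ Z^3.

The boundary map ∂_1: C_1 → C_0 sends each edge [p,q] (with p < q) to q − p.
This gives a 3×3 integer matrix of rank 2; reducing to Smith normal form yields diagonal entries (1,1).

Computing H_k = (kernel of ∂_k) / (image of ∂_{k+1}):

  H_0: rank C_0 − rank ∂_1 = 3 − 2 = 1, and the invariant factors of ∂_1 are all 1, so H_0 = Z.
  H_1: rank ker ∂_1 − rank ∂_2 = (3 − 2) − 0 = 1, and there is no ∂_2, so H_1 = Z.

Hence the Betti numbers are b_0 = 1, b_1 = 1.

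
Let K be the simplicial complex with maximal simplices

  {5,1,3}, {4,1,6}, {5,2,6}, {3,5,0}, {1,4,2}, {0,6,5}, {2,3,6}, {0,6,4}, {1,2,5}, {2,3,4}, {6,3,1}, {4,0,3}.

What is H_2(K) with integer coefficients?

Take the total order 0 < 1 < 2 < 3 < 4 < 5 < 6 on the vertex set. Then K (dimension 2) consists of the simplices:

  0-simplices (7): [0], [1], [2], [3], [4], [5], [6]
  1-simplices (18): [0,3], [0,4], [0,5], [0,6], [1,2], [1,3], [1,4], [1,5], [1,6], [2,3], [2,4], [2,5], [2,6], [3,4], [3,5], [3,6], [4,6], [5,6]
  2-simplices (12): [0,3,4], [0,3,5], [0,4,6], [0,5,6], [1,2,4], [1,2,5], [1,3,5], [1,3,6], [1,4,6], [2,3,4], [2,3,6], [2,5,6]

so the chain groups are C_0 ≅ Z^7, C_1 ≅ Z^18, C_2 ≅ Z^12.

∂_1: C_1 → C_0 maps an edge to its endpoints' difference, ∂[p,q] = q − p. For instance
  ∂[0,6] = [6] − [0].
The 7×18 boundary matrix has rank 6 and Smith normal form diag(1,1,1,1,1,1).

∂_2: C_2 → C_1 sends each 2-simplex [p,q,r] to [q,r] − [p,r] + [p,q]. For instance
  ∂[2,3,6] = [3,6] − [2,6] + [2,3],
  ∂[1,3,5] = [3,5] − [1,5] + [1,3].
As a 18×12 matrix over Z this has rank 12, with invariant factors (1,1,1,1,1,1,1,1,1,1,1,2).

Computing H_k = (kernel of ∂_k) / (image of ∂_{k+1}):

  H_2: rank ker ∂_2 − rank ∂_3 = (12 − 12) − 0 = 0, and there is no ∂_3, so H_2 ≅ 0.

H_2 = 0.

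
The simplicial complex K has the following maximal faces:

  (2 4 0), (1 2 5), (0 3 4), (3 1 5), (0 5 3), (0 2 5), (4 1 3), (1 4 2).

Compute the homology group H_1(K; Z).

H_1 ≅ 0.

Fix the vertex order 0 < 1 < 2 < 3 < 4 < 5 and write every simplex with vertices in increasing order. Then dim K = 2 and the simplices of K are:

  0-simplices (6): [0], [1], [2], [3], [4], [5]
  1-simplices (12): [0,2], [0,3], [0,4], [0,5], [1,2], [1,3], [1,4], [1,5], [2,4], [2,5], [3,4], [3,5]
  2-simplices (8): [0,2,4], [0,2,5], [0,3,4], [0,3,5], [1,2,4], [1,2,5], [1,3,4], [1,3,5]

giving chain groups C_0 ≅ Z^6, C_1 ≅ Z^12, C_2 ≅ Z^8.

∂_1: C_1 → C_0 maps an edge to its endpoints' difference, ∂[p,q] = q − p.
The 6×12 boundary matrix has rank 5 and Smith normal form diag(1,1,1,1,1).

Boundary ∂_2: C_2 → C_1 acts by ∂[p,q,r] = [q,r] − [p,r] + [p,q]. For instance
  ∂[1,3,5] = [3,5] − [1,5] + [1,3],
  ∂[0,2,4] = [2,4] − [0,4] + [0,2].
The resulting 12×8 matrix has rank 7, and its Smith normal form has invariant factors (1,1,1,1,1,1,1).

Computing H_k = (kernel of ∂_k) / (image of ∂_{k+1}):

  H_1: rank ker ∂_1 − rank ∂_2 = (12 − 5) − 7 = 0, and the invariant factors of ∂_2 are all 1, so H_1 = 0.

(K is a triangulation of the 2-sphere S^2.)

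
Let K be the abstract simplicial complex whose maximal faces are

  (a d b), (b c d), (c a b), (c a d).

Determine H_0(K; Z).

H_0 = Z.

We work with the vertex ordering a < b < c < d. The simplices of K, each written with vertices in increasing order, are:

  0-simplices (4): a, b, c, d
  1-simplices (6): ab, ac, ad, bc, bd, cd
  2-simplices (4): abc, abd, acd, bcd

Hence C_0 ≅ Z^4, C_1 ≅ Z^6, C_2 ≅ Z^4.

∂_1: C_1 → C_0 is given by ∂[p,q] = [q] − [p].
The 4×6 boundary matrix has rank 3 and Smith normal form diag(1,1,1).

The boundary map ∂_2: C_2 → C_1 maps a triangle to the signed sum of its edges. For instance
  ∂acd = cd − ad + ac,
  ∂abc = bc − ac + ab.
The resulting 6×4 matrix has rank 3, and its Smith normal form has invariant factors (1,1,1).

From H_k ≅ ker(∂_k) / im(∂_{k+1}) we obtain:

  H_0: rank C_0 − rank ∂_1 = 4 − 3 = 1, and the invariant factors of ∂_1 are all 1, so H_0 ≅ Z.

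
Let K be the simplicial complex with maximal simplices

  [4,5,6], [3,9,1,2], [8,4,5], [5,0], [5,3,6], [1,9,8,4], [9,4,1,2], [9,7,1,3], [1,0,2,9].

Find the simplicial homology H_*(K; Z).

Take the total order 0 < 1 < 2 < 3 < 4 < 5 < 6 < 7 < 8 < 9 on the vertex set. Then K (dimension 3) consists of the simplices:

  0-simplices (10): [0], [1], [2], [3], [4], [5], [6], [7], [8], [9]
  1-simplices (25): (25 of them)
  2-simplices (19): (19 of them)
  3-simplices (5): [0,1,2,9], [1,2,3,9], [1,2,4,9], [1,3,7,9], [1,4,8,9]

giving chain groups C_0 ≅ Z^10, C_1 ≅ Z^25, C_2 ≅ Z^19, C_3 ≅ Z^5.

Boundary ∂_1: C_1 → C_0 maps an edge to its endpoints' difference, ∂[p,q] = q − p. For instance
  ∂[2,3] = [3] − [2].
This gives a 10×25 integer matrix of rank 9; reducing to Smith normal form yields diagonal entries (1,1,1,1,1,1,1,1,1).

The boundary map ∂_2: C_2 → C_1 sends each 2-simplex [p,q,r] to [q,r] − [p,r] + [p,q]. For instance
  ∂[1,4,9] = [4,9] − [1,9] + [1,4],
  ∂[3,5,6] = [5,6] − [3,6] + [3,5].
The resulting 25×19 matrix has rank 14, and its Smith normal form has invariant factors (1,1,1,1,1,1,1,1,1,1,1,1,1,1).

∂_3: C_3 → C_2 sends each 3-simplex σ to the alternating sum Σ_i (−1)^i (σ with its i-th vertex removed). For instance
  ∂[1,2,3,9] = [2,3,9] − [1,3,9] + [1,2,9] − [1,2,3],
  ∂[0,1,2,9] = [1,2,9] − [0,2,9] + [0,1,9] − [0,1,2].
The 19×5 boundary matrix has rank 5 and Smith normal form diag(1,1,1,1,1).

Reading off H_k = ker ∂_k / im ∂_{k+1}:

  H_0: rank C_0 − rank ∂_1 = 10 − 9 = 1, and the invariant factors of ∂_1 are all 1, so H_0 = Z.
  H_1: rank ker ∂_1 − rank ∂_2 = (25 − 9) − 14 = 2, and the invariant factors of ∂_2 are all 1, so H_1 = Z^2.
  H_2: rank ker ∂_2 − rank ∂_3 = (19 − 14) − 5 = 0, and the invariant factors of ∂_3 are all 1, so H_2 = 0.
  H_3: rank ker ∂_3 − rank ∂_4 = (5 − 5) − 0 = 0, and there is no ∂_4, so H_3 = 0.

As a check, the Euler characteristic is 10 − 25 + 19 − 5 = -1, which agrees with 1 − 2 + 0 − 0 = -1.

H_0 = Z,  H_1 = Z^2,  H_2 = 0,  H_3 = 0.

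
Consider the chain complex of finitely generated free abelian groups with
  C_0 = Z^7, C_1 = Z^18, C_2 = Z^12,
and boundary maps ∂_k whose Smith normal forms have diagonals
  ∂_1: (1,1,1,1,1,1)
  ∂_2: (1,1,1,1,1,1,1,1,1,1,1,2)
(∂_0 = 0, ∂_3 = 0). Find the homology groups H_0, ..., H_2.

H_0 = Z,  H_1 = Z/2,  H_2 = 0.

H_0: b_0 = 7 − 0 − 6 = 1; torsion from ∂_1 factors > 1: none. So H_0 = Z.
H_1: b_1 = 18 − 6 − 12 = 0; torsion from ∂_2 factors > 1: [2]. So H_1 = Z/2.
H_2: b_2 = 12 − 12 − 0 = 0; torsion from ∂_3 factors > 1: none. So H_2 = 0.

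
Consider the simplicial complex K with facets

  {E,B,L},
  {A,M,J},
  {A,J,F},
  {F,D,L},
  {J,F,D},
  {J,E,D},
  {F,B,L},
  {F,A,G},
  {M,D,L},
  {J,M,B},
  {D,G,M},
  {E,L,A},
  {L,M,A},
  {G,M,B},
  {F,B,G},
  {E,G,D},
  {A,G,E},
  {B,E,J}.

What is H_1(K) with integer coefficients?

H_1 = Z^2.

Order the vertices as A < B < D < E < F < G < J < L < M. Listing each simplex with vertices in this order, K has dimension 2 with simplices:

  0-simplices (9): A, B, D, E, F, G, J, L, M
  1-simplices (27): AE, AF, AG, AJ, AL, AM, BE, BF, BG, BJ, BL, BM, DE, DF, DG, DJ, DL, DM, EG, EJ, EL, FG, FJ, FL, GM, JM, LM
  2-simplices (18): AEG, AEL, AFG, AFJ, AJM, ALM, BEJ, BEL, BFG, BFL, BGM, BJM, DEG, DEJ, DFJ, DFL, DGM, DLM

so the chain groups are C_0 ≅ Z^9, C_1 ≅ Z^27, C_2 ≅ Z^18.

The boundary map ∂_1: C_1 → C_0 sends each edge [p,q] (with p < q) to q − p.
The 9×27 boundary matrix has rank 8 and Smith normal form diag(1,1,1,1,1,1,1,1).

∂_2: C_2 → C_1 acts by ∂[p,q,r] = [q,r] − [p,r] + [p,q]. For instance
  ∂BEJ = EJ − BJ + BE,
  ∂BFG = FG − BG + BF.
As a 27×18 matrix over Z this has rank 17, with invariant factors (1,1,1,1,1,1,1,1,1,1,1,1,1,1,1,1,1).

Computing H_k = (kernel of ∂_k) / (image of ∂_{k+1}):

  H_1: rank ker ∂_1 − rank ∂_2 = (27 − 8) − 17 = 2, and the invariant factors of ∂_2 are all 1, so H_1 ≅ Z^2.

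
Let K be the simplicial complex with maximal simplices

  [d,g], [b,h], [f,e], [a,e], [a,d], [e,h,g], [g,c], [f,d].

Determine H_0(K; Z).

We work with the vertex ordering a < b < c < d < e < f < g < h. The simplices of K, each written with vertices in increasing order, are:

  0-simplices (8): a, b, c, d, e, f, g, h
  1-simplices (10): ad, ae, bh, cg, df, dg, ef, eg, eh, gh
  2-simplices (1): egh

Hence C_0 ≅ Z^8, C_1 ≅ Z^10, C_2 ≅ Z^1.

Boundary ∂_1: C_1 → C_0 sends each edge [p,q] (with p < q) to q − p.
The resulting 8×10 matrix has rank 7, and its Smith normal form has invariant factors (1,1,1,1,1,1,1).

The boundary map ∂_2: C_2 → C_1 sends each 2-simplex [p,q,r] to [q,r] − [p,r] + [p,q]. For instance
  ∂egh = gh − eh + eg.
This gives a 10×1 integer matrix of rank 1; reducing to Smith normal form yields diagonal entries (1).

Now H_k = ker ∂_k / im ∂_{k+1}, so:

  H_0: rank C_0 − rank ∂_1 = 8 − 7 = 1, and the invariant factors of ∂_1 are all 1, so H_0 ≅ Z.

H_0 = Z.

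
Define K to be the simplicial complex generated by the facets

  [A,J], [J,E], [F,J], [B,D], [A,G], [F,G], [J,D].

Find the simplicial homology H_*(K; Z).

H_0 = Z,  H_1 = Z.

We work with the vertex ordering A < B < D < E < F < G < J. The simplices of K, each written with vertices in increasing order, are:

  0-simplices (7): A, B, D, E, F, G, J
  1-simplices (7): AG, AJ, BD, DJ, EJ, FG, FJ

Hence C_0 ≅ Z^7, C_1 ≅ Z^7.

∂_1: C_1 → C_0 is given by ∂[p,q] = [q] − [p]. For instance
  ∂FG = G − F.
As a 7×7 matrix over Z this has rank 6, with invariant factors (1,1,1,1,1,1).

Now H_k = ker ∂_k / im ∂_{k+1}, so:

  H_0: rank C_0 − rank ∂_1 = 7 − 6 = 1, and the invariant factors of ∂_1 are all 1, so H_0 = Z.
  H_1: rank ker ∂_1 − rank ∂_2 = (7 − 6) − 0 = 1, and there is no ∂_2, so H_1 = Z.

As a check, the Euler characteristic is 7 − 7 = 0, which agrees with 1 − 1 = 0.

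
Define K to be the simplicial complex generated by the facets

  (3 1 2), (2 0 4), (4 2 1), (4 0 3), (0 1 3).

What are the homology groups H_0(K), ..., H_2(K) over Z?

Take the total order 0 < 1 < 2 < 3 < 4 on the vertex set. Then K (dimension 2) consists of the simplices:

  0-simplices (5): [0], [1], [2], [3], [4]
  1-simplices (10): [0,1], [0,2], [0,3], [0,4], [1,2], [1,3], [1,4], [2,3], [2,4], [3,4]
  2-simplices (5): [0,1,3], [0,2,4], [0,3,4], [1,2,3], [1,2,4]

so the chain groups are C_0 ≅ Z^5, C_1 ≅ Z^10, C_2 ≅ Z^5.

The boundary map ∂_1: C_1 → C_0 maps an edge to its endpoints' difference, ∂[p,q] = q − p. For instance
  ∂[1,3] = [3] − [1].
As a 5×10 matrix over Z this has rank 4, with invariant factors (1,1,1,1).

∂_2: C_2 → C_1 sends each 2-simplex [p,q,r] to [q,r] − [p,r] + [p,q]. For instance
  ∂[1,2,4] = [2,4] − [1,4] + [1,2],
  ∂[0,1,3] = [1,3] − [0,3] + [0,1].
The resulting 10×5 matrix has rank 5, and its Smith normal form has invariant factors (1,1,1,1,1).

From H_k ≅ ker(∂_k) / im(∂_{k+1}) we obtain:

  H_0: rank C_0 − rank ∂_1 = 5 − 4 = 1, and the invariant factors of ∂_1 are all 1, so H_0 ≅ Z.
  H_1: rank ker ∂_1 − rank ∂_2 = (10 − 4) − 5 = 1, and the invariant factors of ∂_2 are all 1, so H_1 ≅ Z.
  H_2: rank ker ∂_2 − rank ∂_3 = (5 − 5) − 0 = 0, and there is no ∂_3, so H_2 ≅ 0.

(K is a triangulation of the Möbius band.)

H_0 = Z,  H_1 = Z,  H_2 = 0.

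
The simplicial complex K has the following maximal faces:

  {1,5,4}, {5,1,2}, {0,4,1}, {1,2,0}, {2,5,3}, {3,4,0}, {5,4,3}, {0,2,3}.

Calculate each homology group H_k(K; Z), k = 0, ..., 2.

K has 6 vertices, 12 edges, 8 triangles.
rank ∂_0 = 0, rank ∂_1 = 5 ⇒ b_0 = 6 − 0 − 5 = 1; all invariant factors of ∂_1 are 1 so no torsion. So H_0 = Z.
rank ∂_1 = 5, rank ∂_2 = 7 ⇒ b_1 = 12 − 5 − 7 = 0; all invariant factors of ∂_2 are 1 so no torsion. So H_1 = 0.
rank ∂_2 = 7, rank ∂_3 = 0 ⇒ b_2 = 8 − 7 − 0 = 1. So H_2 = Z.

H_0 ≅ Z,  H_1 = 0,  H_2 ≅ Z.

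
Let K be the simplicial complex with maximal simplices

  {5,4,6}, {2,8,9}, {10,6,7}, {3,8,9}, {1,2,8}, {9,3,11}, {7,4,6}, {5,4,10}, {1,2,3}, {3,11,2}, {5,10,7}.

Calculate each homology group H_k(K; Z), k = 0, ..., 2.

H_0 ≅ Z^2,  H_1 ≅ Z^2,  H_2 = 0.

Take the total order 1 < 2 < 3 < 4 < 5 < 6 < 7 < 8 < 9 < 10 < 11 on the vertex set. Then K (dimension 2) consists of the simplices:

  0-simplices (11): [1], [2], [3], [4], [5], [6], [7], [8], [9], [10], [11]
  1-simplices (22): [1,2], [1,3], [1,8], [2,3], [2,8], [2,9], [2,11], [3,8], [3,9], [3,11], [4,5], [4,6], [4,7], [4,10], [5,6], [5,7], [5,10], [6,7], [6,10], [7,10], [8,9], [9,11]
  2-simplices (11): [1,2,3], [1,2,8], [2,3,11], [2,8,9], [3,8,9], [3,9,11], [4,5,6], [4,5,10], [4,6,7], [5,7,10], [6,7,10]

giving chain groups C_0 ≅ Z^11, C_1 ≅ Z^22, C_2 ≅ Z^11.

Boundary ∂_1: C_1 → C_0 sends each edge [p,q] (with p < q) to q − p.
The resulting 11×22 matrix has rank 9, and its Smith normal form has invariant factors (1,1,1,1,1,1,1,1,1).

The boundary map ∂_2: C_2 → C_1 sends each 2-simplex [p,q,r] to [q,r] − [p,r] + [p,q]. For instance
  ∂[3,9,11] = [9,11] − [3,11] + [3,9],
  ∂[1,2,8] = [2,8] − [1,8] + [1,2].
The resulting 22×11 matrix has rank 11, and its Smith normal form has invariant factors (1,1,1,1,1,1,1,1,1,1,1).

From H_k ≅ ker(∂_k) / im(∂_{k+1}) we obtain:

  H_0: rank C_0 − rank ∂_1 = 11 − 9 = 2, and the invariant factors of ∂_1 are all 1, so H_0 ≅ Z^2.
  H_1: rank ker ∂_1 − rank ∂_2 = (22 − 9) − 11 = 2, and the invariant factors of ∂_2 are all 1, so H_1 ≅ Z^2.
  H_2: rank ker ∂_2 − rank ∂_3 = (11 − 11) − 0 = 0, and there is no ∂_3, so H_2 ≅ 0.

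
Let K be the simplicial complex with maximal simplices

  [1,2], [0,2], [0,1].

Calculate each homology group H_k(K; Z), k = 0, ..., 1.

H_0 = Z,  H_1 = Z.

Order the vertices as 0 < 1 < 2. Listing each simplex with vertices in this order, K has dimension 1 with simplices:

  0-simplices (3): [0], [1], [2]
  1-simplices (3): [0,1], [0,2], [1,2]

so the chain groups are C_0 ≅ Z^3, C_1 ≅ Z^3.

Boundary ∂_1: C_1 → C_0 maps an edge to its endpoints' difference, ∂[p,q] = q − p.
This gives a 3×3 integer matrix of rank 2; reducing to Smith normal form yields diagonal entries (1,1).

From H_k ≅ ker(∂_k) / im(∂_{k+1}) we obtain:

  H_0: rank C_0 − rank ∂_1 = 3 − 2 = 1, and the invariant factors of ∂_1 are all 1, so H_0 = Z.
  H_1: rank ker ∂_1 − rank ∂_2 = (3 − 2) − 0 = 1, and there is no ∂_2, so H_1 = Z.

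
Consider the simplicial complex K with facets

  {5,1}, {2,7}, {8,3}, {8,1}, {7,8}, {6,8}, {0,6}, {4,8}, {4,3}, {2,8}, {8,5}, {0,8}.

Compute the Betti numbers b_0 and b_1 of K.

b_0 = 1, b_1 = 4.

K has 9 vertices, 12 edges.
rank ∂_0 = 0, rank ∂_1 = 8 ⇒ b_0 = 9 − 0 − 8 = 1; all invariant factors of ∂_1 are 1 so no torsion. So H_0 = Z.
rank ∂_1 = 8, rank ∂_2 = 0 ⇒ b_1 = 12 − 8 − 0 = 4. So H_1 = Z^4.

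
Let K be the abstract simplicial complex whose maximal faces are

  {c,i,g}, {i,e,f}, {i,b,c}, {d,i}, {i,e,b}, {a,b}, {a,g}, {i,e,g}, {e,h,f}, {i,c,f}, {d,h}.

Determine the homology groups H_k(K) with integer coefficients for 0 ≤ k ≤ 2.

H_0 ≅ Z,  H_1 ≅ Z^2,  H_2 = 0.

Take the total order a < b < c < d < e < f < g < h < i on the vertex set. Then K (dimension 2) consists of the simplices:

  0-simplices (9): a, b, c, d, e, f, g, h, i
  1-simplices (17): ab, ag, bc, be, bi, cf, cg, ci, dh, di, ef, eg, eh, ei, fh, fi, gi
  2-simplices (7): bci, bei, cfi, cgi, efh, efi, egi

Hence C_0 ≅ Z^9, C_1 ≅ Z^17, C_2 ≅ Z^7.

Boundary ∂_1: C_1 → C_0 maps an edge to its endpoints' difference, ∂[p,q] = q − p.
The resulting 9×17 matrix has rank 8, and its Smith normal form has invariant factors (1,1,1,1,1,1,1,1).

∂_2: C_2 → C_1 acts by ∂[p,q,r] = [q,r] − [p,r] + [p,q]. For instance
  ∂cgi = gi − ci + cg,
  ∂bci = ci − bi + bc.
The resulting 17×7 matrix has rank 7, and its Smith normal form has invariant factors (1,1,1,1,1,1,1).

Computing H_k = (kernel of ∂_k) / (image of ∂_{k+1}):

  H_0: rank C_0 − rank ∂_1 = 9 − 8 = 1, and the invariant factors of ∂_1 are all 1, so H_0 = Z.
  H_1: rank ker ∂_1 − rank ∂_2 = (17 − 8) − 7 = 2, and the invariant factors of ∂_2 are all 1, so H_1 = Z^2.
  H_2: rank ker ∂_2 − rank ∂_3 = (7 − 7) − 0 = 0, and there is no ∂_3, so H_2 = 0.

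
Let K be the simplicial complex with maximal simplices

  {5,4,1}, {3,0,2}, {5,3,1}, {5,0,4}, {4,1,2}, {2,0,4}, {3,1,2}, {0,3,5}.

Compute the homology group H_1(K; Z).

Fix the vertex order 0 < 1 < 2 < 3 < 4 < 5 and write every simplex with vertices in increasing order. Then dim K = 2 and the simplices of K are:

  0-simplices (6): [0], [1], [2], [3], [4], [5]
  1-simplices (12): [0,2], [0,3], [0,4], [0,5], [1,2], [1,3], [1,4], [1,5], [2,3], [2,4], [3,5], [4,5]
  2-simplices (8): [0,2,3], [0,2,4], [0,3,5], [0,4,5], [1,2,3], [1,2,4], [1,3,5], [1,4,5]

so the chain groups are C_0 ≅ Z^6, C_1 ≅ Z^12, C_2 ≅ Z^8.

Boundary ∂_1: C_1 → C_0 is given by ∂[p,q] = [q] − [p].
The resulting 6×12 matrix has rank 5, and its Smith normal form has invariant factors (1,1,1,1,1).

∂_2: C_2 → C_1 sends each 2-simplex [p,q,r] to [q,r] − [p,r] + [p,q]. For instance
  ∂[0,2,4] = [2,4] − [0,4] + [0,2],
  ∂[0,2,3] = [2,3] − [0,3] + [0,2].
The resulting 12×8 matrix has rank 7, and its Smith normal form has invariant factors (1,1,1,1,1,1,1).

From H_k ≅ ker(∂_k) / im(∂_{k+1}) we obtain:

  H_1: rank ker ∂_1 − rank ∂_2 = (12 − 5) − 7 = 0, and the invariant factors of ∂_2 are all 1, so H_1 ≅ 0.

(K is a triangulation of the 2-sphere S^2.)

H_1 ≅ 0.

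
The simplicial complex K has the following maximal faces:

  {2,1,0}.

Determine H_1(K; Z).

H_1 ≅ 0.

Take the total order 0 < 1 < 2 on the vertex set. Then K (dimension 2) consists of the simplices:

  0-simplices (3): [0], [1], [2]
  1-simplices (3): [0,1], [0,2], [1,2]
  2-simplices (1): [0,1,2]

Hence C_0 ≅ Z^3, C_1 ≅ Z^3, C_2 ≅ Z^1.

The boundary map ∂_1: C_1 → C_0 sends each edge [p,q] (with p < q) to q − p.
The 3×3 boundary matrix has rank 2 and Smith normal form diag(1,1).

The boundary map ∂_2: C_2 → C_1 acts by ∂[p,q,r] = [q,r] − [p,r] + [p,q]. For instance
  ∂[0,1,2] = [1,2] − [0,2] + [0,1].
This gives a 3×1 integer matrix of rank 1; reducing to Smith normal form yields diagonal entries (1).

From H_k ≅ ker(∂_k) / im(∂_{k+1}) we obtain:

  H_1: rank ker ∂_1 − rank ∂_2 = (3 − 2) − 1 = 0, and the invariant factors of ∂_2 are all 1, so H_1 ≅ 0.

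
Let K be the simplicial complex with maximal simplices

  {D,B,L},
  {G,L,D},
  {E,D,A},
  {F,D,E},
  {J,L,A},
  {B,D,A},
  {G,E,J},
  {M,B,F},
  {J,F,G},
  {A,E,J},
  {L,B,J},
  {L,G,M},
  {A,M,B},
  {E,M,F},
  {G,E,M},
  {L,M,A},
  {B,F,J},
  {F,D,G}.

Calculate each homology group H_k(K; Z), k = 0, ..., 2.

H_0 ≅ Z,  H_1 ≅ Z ⊕ Z_2,  H_2 = 0.

Order the vertices as A < B < D < E < F < G < J < L < M. Listing each simplex with vertices in this order, K has dimension 2 with simplices:

  0-simplices (9): A, B, D, E, F, G, J, L, M
  1-simplices (27): AB, AD, AE, AJ, AL, AM, BD, BF, BJ, BL, BM, DE, DF, DG, DL, EF, EG, EJ, EM, FG, FJ, FM, GJ, GL, GM, JL, LM
  2-simplices (18): ABD, ABM, ADE, AEJ, AJL, ALM, BDL, BFJ, BFM, BJL, DEF, DFG, DGL, EFM, EGJ, EGM, FGJ, GLM

Hence C_0 ≅ Z^9, C_1 ≅ Z^27, C_2 ≅ Z^18.

Boundary ∂_1: C_1 → C_0 sends each edge [p,q] (with p < q) to q − p.
The resulting 9×27 matrix has rank 8, and its Smith normal form has invariant factors (1,1,1,1,1,1,1,1).

The boundary map ∂_2: C_2 → C_1 maps a triangle to the signed sum of its edges. For instance
  ∂AJL = JL − AL + AJ,
  ∂AEJ = EJ − AJ + AE.
This gives a 27×18 integer matrix of rank 18; reducing to Smith normal form yields diagonal entries (1,1,1,1,1,1,1,1,1,1,1,1,1,1,1,1,1,2).

From H_k ≅ ker(∂_k) / im(∂_{k+1}) we obtain:

  H_0: rank C_0 − rank ∂_1 = 9 − 8 = 1, and the invariant factors of ∂_1 are all 1, so H_0 ≅ Z.
  H_1: rank ker ∂_1 − rank ∂_2 = (27 − 8) − 18 = 1, and ∂_2 has invariant factor 2 > 1, so H_1 ≅ Z ⊕ Z_2.
  H_2: rank ker ∂_2 − rank ∂_3 = (18 − 18) − 0 = 0, and there is no ∂_3, so H_2 ≅ 0.

(K is a triangulation of the Klein bottle.)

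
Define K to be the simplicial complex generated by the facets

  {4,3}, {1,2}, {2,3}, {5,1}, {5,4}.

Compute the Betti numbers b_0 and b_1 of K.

b_0 = 1, b_1 = 1.

Order the vertices as 1 < 2 < 3 < 4 < 5. Listing each simplex with vertices in this order, K has dimension 1 with simplices:

  0-simplices (5): [1], [2], [3], [4], [5]
  1-simplices (5): [1,2], [1,5], [2,3], [3,4], [4,5]

so the chain groups are C_0 ≅ Z^5, C_1 ≅ Z^5.

Boundary ∂_1: C_1 → C_0 maps an edge to its endpoints' difference, ∂[p,q] = q − p. For instance
  ∂[2,3] = [3] − [2].
As a 5×5 matrix over Z this has rank 4, with invariant factors (1,1,1,1).

Computing H_k = (kernel of ∂_k) / (image of ∂_{k+1}):

  H_0: rank C_0 − rank ∂_1 = 5 − 4 = 1, and the invariant factors of ∂_1 are all 1, so H_0 = Z.
  H_1: rank ker ∂_1 − rank ∂_2 = (5 − 4) − 0 = 1, and there is no ∂_2, so H_1 = Z.

As a check, the Euler characteristic is 5 − 5 = 0, which agrees with 1 − 1 = 0.

Hence the Betti numbers are b_0 = 1, b_1 = 1.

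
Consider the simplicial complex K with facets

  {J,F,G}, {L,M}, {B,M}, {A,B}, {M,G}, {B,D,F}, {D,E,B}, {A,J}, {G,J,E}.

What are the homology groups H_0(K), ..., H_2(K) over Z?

H_0 = Z,  H_1 = Z^3,  H_2 = 0.

Take the total order A < B < D < E < F < G < J < L < M on the vertex set. Then K (dimension 2) consists of the simplices:

  0-simplices (9): A, B, D, E, F, G, J, L, M
  1-simplices (15): AB, AJ, BD, BE, BF, BM, DE, DF, EG, EJ, FG, FJ, GJ, GM, LM
  2-simplices (4): BDE, BDF, EGJ, FGJ

giving chain groups C_0 ≅ Z^9, C_1 ≅ Z^15, C_2 ≅ Z^4.

∂_1: C_1 → C_0 maps an edge to its endpoints' difference, ∂[p,q] = q − p.
The resulting 9×15 matrix has rank 8, and its Smith normal form has invariant factors (1,1,1,1,1,1,1,1).

The boundary map ∂_2: C_2 → C_1 acts by ∂[p,q,r] = [q,r] − [p,r] + [p,q]. For instance
  ∂BDF = DF − BF + BD,
  ∂FGJ = GJ − FJ + FG.
The resulting 15×4 matrix has rank 4, and its Smith normal form has invariant factors (1,1,1,1).

Now H_k = ker ∂_k / im ∂_{k+1}, so:

  H_0: rank C_0 − rank ∂_1 = 9 − 8 = 1, and the invariant factors of ∂_1 are all 1, so H_0 = Z.
  H_1: rank ker ∂_1 − rank ∂_2 = (15 − 8) − 4 = 3, and the invariant factors of ∂_2 are all 1, so H_1 = Z^3.
  H_2: rank ker ∂_2 − rank ∂_3 = (4 − 4) − 0 = 0, and there is no ∂_3, so H_2 = 0.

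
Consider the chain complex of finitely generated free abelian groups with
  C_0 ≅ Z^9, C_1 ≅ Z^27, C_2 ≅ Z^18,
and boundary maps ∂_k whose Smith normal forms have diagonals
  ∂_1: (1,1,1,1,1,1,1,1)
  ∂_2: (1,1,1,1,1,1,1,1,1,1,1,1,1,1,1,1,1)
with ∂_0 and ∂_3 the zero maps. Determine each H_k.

H_0: b_0 = 9 − 0 − 8 = 1; torsion from ∂_1 factors > 1: none. So H_0 = Z.
H_1: b_1 = 27 − 8 − 17 = 2; torsion from ∂_2 factors > 1: none. So H_1 = Z^2.
H_2: b_2 = 18 − 17 − 0 = 1; torsion from ∂_3 factors > 1: none. So H_2 = Z.

H_0 = Z,  H_1 = Z^2,  H_2 = Z.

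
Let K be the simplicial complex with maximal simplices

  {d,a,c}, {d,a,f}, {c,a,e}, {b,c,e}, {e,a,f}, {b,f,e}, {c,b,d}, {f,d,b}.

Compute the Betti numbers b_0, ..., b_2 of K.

Fix the vertex order a < b < c < d < e < f and write every simplex with vertices in increasing order. Then dim K = 2 and the simplices of K are:

  0-simplices (6): a, b, c, d, e, f
  1-simplices (12): ac, ad, ae, af, bc, bd, be, bf, cd, ce, df, ef
  2-simplices (8): acd, ace, adf, aef, bcd, bce, bdf, bef

giving chain groups C_0 ≅ Z^6, C_1 ≅ Z^12, C_2 ≅ Z^8.

∂_1: C_1 → C_0 maps an edge to its endpoints' difference, ∂[p,q] = q − p. For instance
  ∂ce = e − c.
The resulting 6×12 matrix has rank 5, and its Smith normal form has invariant factors (1,1,1,1,1).

The boundary map ∂_2: C_2 → C_1 sends each 2-simplex [p,q,r] to [q,r] − [p,r] + [p,q]. For instance
  ∂bce = ce − be + bc,
  ∂acd = cd − ad + ac.
As a 12×8 matrix over Z this has rank 7, with invariant factors (1,1,1,1,1,1,1).

From H_k ≅ ker(∂_k) / im(∂_{k+1}) we obtain:

  H_0: rank C_0 − rank ∂_1 = 6 − 5 = 1, and the invariant factors of ∂_1 are all 1, so H_0 = Z.
  H_1: rank ker ∂_1 − rank ∂_2 = (12 − 5) − 7 = 0, and the invariant factors of ∂_2 are all 1, so H_1 = 0.
  H_2: rank ker ∂_2 − rank ∂_3 = (8 − 7) − 0 = 1, and there is no ∂_3, so H_2 = Z.

Hence the Betti numbers are b_0 = 1, b_1 = 0, b_2 = 1.

b_0 = 1, b_1 = 0, b_2 = 1.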